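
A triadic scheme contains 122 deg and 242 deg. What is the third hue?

A triad spaces three hues 120° apart.
The full set is {2°, 122°, 242°}.

2°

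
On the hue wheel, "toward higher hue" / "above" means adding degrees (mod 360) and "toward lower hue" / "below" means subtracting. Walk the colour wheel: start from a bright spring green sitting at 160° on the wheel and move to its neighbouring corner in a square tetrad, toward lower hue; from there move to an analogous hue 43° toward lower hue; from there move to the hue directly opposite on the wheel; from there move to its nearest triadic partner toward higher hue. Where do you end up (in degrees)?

−90° (square ↓): 160 − 90 = 70°
−43° (analog 43° ↓): 70 − 43 = 27°
+180° (complement): 27 + 180 = 207°
+120° (triadic ↑): 207 + 120 = 327°

327°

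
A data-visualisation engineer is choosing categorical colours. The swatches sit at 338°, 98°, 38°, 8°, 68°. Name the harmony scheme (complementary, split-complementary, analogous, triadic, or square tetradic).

analogous

Sort the hues: 8°, 38°, 68°, 98°, 338°.
Successive gaps around the wheel: 30°, 30°, 30°, 240°, 30°.
A run of hues at equal small steps (30°) with one large closing gap is an analogous group.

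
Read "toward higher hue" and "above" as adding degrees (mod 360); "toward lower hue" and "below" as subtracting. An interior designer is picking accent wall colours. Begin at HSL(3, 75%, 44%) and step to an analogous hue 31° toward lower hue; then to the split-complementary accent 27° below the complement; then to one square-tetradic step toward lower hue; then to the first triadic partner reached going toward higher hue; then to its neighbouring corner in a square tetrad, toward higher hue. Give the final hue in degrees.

245°

3 − 31 = -28 → -28 + 360 = 332°   (analog 31° ↓)
332 + 153 = 485 → 485 − 360 = 125°   (split-comp 27° ↓)
125 − 90 = 35°   (square ↓)
35 + 120 = 155°   (triadic ↑)
155 + 90 = 245°   (square ↑)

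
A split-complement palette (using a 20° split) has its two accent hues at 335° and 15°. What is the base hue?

The accents sit 20° either side of the complement, so the complement is their short-arc midpoint on the wheel.
Short-arc midpoint of 335° and 15°: 355°.
Base is 180° from the complement: 355 − 180 = 175°

175°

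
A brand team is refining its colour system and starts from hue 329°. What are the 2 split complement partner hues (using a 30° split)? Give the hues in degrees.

Split-complementary hues sit 30° either side of the complement.
Complement of 329°: 329 + 180 = 509 → 509 − 360 = 149°
149 − 30 = 119°
149 + 30 = 179°

119° and 179°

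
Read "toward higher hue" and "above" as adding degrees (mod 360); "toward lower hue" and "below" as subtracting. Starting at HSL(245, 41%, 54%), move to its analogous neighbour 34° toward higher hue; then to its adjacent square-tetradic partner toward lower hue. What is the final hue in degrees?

+34° (analog 34° ↑): 245 + 34 = 279°
−90° (square ↓): 279 − 90 = 189°

189°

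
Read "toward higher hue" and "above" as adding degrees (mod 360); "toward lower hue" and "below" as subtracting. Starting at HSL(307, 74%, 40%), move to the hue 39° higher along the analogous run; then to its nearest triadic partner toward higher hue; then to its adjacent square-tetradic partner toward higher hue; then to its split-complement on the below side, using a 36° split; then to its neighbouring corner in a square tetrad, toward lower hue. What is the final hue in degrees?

+39° (analog 39° ↑): 307 + 39 = 346°
+120° (triadic ↑): 346 + 120 = 466 → 466 − 360 = 106°
+90° (square ↑): 106 + 90 = 196°
+144° (split-comp 36° ↓): 196 + 144 = 340°
−90° (square ↓): 340 − 90 = 250°

250°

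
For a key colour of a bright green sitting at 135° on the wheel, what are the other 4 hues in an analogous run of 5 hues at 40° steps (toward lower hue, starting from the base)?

95°, 55°, 15° and 335°

Analogous hues sit every 40° along the wheel.
135 − 40 = 95°
135 − 80 = 55°
135 − 120 = 15°
135 − 160 = -25 → -25 + 360 = 335°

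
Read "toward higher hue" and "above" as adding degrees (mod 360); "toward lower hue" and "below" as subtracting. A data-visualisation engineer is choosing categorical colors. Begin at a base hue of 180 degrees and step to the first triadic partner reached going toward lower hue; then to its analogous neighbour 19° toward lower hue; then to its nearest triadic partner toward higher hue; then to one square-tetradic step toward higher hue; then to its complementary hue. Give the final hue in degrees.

71°

180 − 120 = 60°   (triadic ↓)
60 − 19 = 41°   (analog 19° ↓)
41 + 120 = 161°   (triadic ↑)
161 + 90 = 251°   (square ↑)
251 + 180 = 431 → 431 − 360 = 71°   (complement)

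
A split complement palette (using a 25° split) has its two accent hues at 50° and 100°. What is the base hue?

The accents sit 25° either side of the complement, so the complement is their short-arc midpoint on the wheel.
Short-arc midpoint of 50° and 100°: 75°.
Base is 180° from the complement: 75 − 180 = -105 → -105 + 360 = 255°

255°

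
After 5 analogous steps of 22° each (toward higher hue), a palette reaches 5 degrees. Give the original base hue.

5 steps of 22° (toward higher hue) give a net shift of +110°.
Start = end − shift: 5 − 110 = -105 → -105 + 360 = 255°

255°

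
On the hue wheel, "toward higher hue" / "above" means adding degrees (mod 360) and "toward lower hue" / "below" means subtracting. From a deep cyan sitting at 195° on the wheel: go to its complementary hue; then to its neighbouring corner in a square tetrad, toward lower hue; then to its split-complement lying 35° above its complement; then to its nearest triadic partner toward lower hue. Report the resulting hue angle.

20°

+180° (complement): 195 + 180 = 375 → 375 − 360 = 15°
−90° (square ↓): 15 − 90 = -75 → -75 + 360 = 285°
+215° (split-comp 35° ↑): 285 + 215 = 500 → 500 − 360 = 140°
−120° (triadic ↓): 140 − 120 = 20°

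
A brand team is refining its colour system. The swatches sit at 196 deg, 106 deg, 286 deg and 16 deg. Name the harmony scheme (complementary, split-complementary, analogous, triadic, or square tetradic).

square tetradic

Sort the hues: 16°, 106°, 196°, 286°.
Successive gaps around the wheel: 90°, 90°, 90°, 90°.
Four hues every 90° form a square tetradic scheme.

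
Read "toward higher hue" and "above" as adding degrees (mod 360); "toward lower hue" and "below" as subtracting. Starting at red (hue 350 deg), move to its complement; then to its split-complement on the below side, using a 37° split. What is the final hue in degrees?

350 + 180 = 530 → 530 − 360 = 170°   (complement)
170 + 143 = 313°   (split-comp 37° ↓)

313°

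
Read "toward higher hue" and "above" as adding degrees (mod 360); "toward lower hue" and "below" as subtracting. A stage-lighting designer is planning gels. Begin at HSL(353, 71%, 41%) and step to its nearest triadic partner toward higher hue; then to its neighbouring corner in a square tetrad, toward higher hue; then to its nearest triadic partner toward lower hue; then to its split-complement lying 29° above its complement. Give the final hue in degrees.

353 + 120 = 473 → 473 − 360 = 113°   (triadic ↑)
113 + 90 = 203°   (square ↑)
203 − 120 = 83°   (triadic ↓)
83 + 209 = 292°   (split-comp 29° ↑)

292°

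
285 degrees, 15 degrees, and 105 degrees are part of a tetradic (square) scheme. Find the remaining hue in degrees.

195°

A square tetradic scheme places four hues every 90°.
The full set through 15° is {15°, 105°, 195°, 285°}.
Given {15°, 105°, 285°}, the missing hue is 195°.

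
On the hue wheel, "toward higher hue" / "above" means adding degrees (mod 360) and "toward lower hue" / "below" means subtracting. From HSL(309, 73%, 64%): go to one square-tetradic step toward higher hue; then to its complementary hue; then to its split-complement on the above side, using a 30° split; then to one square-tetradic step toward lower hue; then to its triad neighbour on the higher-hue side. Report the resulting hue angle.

309 + 90 = 399 → 399 − 360 = 39°   (square ↑)
39 + 180 = 219°   (complement)
219 + 210 = 429 → 429 − 360 = 69°   (split-comp 30° ↑)
69 − 90 = -21 → -21 + 360 = 339°   (square ↓)
339 + 120 = 459 → 459 − 360 = 99°   (triadic ↑)

99°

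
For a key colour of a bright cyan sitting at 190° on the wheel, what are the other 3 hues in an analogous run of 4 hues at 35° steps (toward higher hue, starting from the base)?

190 + 35 = 225°
190 + 70 = 260°
190 + 105 = 295°

225°, 260°, and 295°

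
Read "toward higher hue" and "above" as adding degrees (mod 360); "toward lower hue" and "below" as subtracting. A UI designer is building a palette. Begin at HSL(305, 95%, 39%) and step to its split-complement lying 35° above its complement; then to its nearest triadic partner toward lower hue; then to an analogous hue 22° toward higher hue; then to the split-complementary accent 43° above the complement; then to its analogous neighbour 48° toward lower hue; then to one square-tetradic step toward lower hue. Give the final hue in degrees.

+215° (split-comp 35° ↑): 305 + 215 = 520 → 520 − 360 = 160°
−120° (triadic ↓): 160 − 120 = 40°
+22° (analog 22° ↑): 40 + 22 = 62°
+223° (split-comp 43° ↑): 62 + 223 = 285°
−48° (analog 48° ↓): 285 − 48 = 237°
−90° (square ↓): 237 − 90 = 147°

147°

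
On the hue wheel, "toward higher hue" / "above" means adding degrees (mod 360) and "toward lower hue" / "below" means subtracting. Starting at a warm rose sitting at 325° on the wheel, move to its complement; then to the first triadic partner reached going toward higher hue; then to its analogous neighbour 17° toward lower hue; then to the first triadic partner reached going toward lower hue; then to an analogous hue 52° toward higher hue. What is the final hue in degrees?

325 + 180 = 505 → 505 − 360 = 145°   (complement)
145 + 120 = 265°   (triadic ↑)
265 − 17 = 248°   (analog 17° ↓)
248 − 120 = 128°   (triadic ↓)
128 + 52 = 180°   (analog 52° ↑)

180°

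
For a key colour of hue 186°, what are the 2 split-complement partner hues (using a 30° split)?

Complement of 186°: 186 + 180 = 366 → 366 − 360 = 6°
6 − 30 = -24 → -24 + 360 = 336°
6 + 30 = 36°

336° and 36°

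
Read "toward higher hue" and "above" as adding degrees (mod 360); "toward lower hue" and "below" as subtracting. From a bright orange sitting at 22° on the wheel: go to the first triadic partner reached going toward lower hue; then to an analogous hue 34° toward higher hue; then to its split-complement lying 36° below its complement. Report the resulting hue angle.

22 − 120 = -98 → -98 + 360 = 262°   (triadic ↓)
262 + 34 = 296°   (analog 34° ↑)
296 + 144 = 440 → 440 − 360 = 80°   (split-comp 36° ↓)

80°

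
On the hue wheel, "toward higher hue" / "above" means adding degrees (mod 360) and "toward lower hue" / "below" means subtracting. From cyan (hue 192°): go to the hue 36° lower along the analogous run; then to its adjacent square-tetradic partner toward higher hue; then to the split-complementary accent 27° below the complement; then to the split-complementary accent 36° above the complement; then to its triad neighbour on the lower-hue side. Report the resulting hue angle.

analog 36° ↓ −36°: 192 − 36 = 156°
square ↑ +90°: 156 + 90 = 246°
split-comp 27° ↓ +153°: 246 + 153 = 399 → 399 − 360 = 39°
split-comp 36° ↑ +216°: 39 + 216 = 255°
triadic ↓ −120°: 255 − 120 = 135°

135°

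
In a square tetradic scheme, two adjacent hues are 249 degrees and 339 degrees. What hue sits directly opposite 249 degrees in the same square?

69°

A square tetradic scheme places four hues 90° apart; opposite corners are 180° apart.
249 + 180 = 429 → 429 − 360 = 69°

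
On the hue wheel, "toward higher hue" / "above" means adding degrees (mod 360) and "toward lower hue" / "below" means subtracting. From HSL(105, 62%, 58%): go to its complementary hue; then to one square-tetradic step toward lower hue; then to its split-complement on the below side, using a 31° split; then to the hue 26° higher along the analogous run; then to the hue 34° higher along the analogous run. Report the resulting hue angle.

+180° (complement): 105 + 180 = 285°
−90° (square ↓): 285 − 90 = 195°
+149° (split-comp 31° ↓): 195 + 149 = 344°
+26° (analog 26° ↑): 344 + 26 = 370 → 370 − 360 = 10°
+34° (analog 34° ↑): 10 + 34 = 44°

44°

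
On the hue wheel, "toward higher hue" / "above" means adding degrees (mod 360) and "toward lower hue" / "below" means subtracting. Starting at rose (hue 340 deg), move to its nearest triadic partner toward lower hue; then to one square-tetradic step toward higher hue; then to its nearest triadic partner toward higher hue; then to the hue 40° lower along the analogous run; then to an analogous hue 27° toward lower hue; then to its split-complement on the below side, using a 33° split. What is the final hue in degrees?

340 − 120 = 220°   (triadic ↓)
220 + 90 = 310°   (square ↑)
310 + 120 = 430 → 430 − 360 = 70°   (triadic ↑)
70 − 40 = 30°   (analog 40° ↓)
30 − 27 = 3°   (analog 27° ↓)
3 + 147 = 150°   (split-comp 33° ↓)

150°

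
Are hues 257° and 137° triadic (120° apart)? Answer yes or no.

yes

Angular distance: |257 − 137| = 120 = 120°.
Triadic (120° apart) requires 120°.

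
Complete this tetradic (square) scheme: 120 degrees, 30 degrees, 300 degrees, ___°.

210°

A square tetradic scheme places four hues every 90°.
The full set through 30° is {30°, 120°, 210°, 300°}.
Given {30°, 120°, 300°}, the missing hue is 210°.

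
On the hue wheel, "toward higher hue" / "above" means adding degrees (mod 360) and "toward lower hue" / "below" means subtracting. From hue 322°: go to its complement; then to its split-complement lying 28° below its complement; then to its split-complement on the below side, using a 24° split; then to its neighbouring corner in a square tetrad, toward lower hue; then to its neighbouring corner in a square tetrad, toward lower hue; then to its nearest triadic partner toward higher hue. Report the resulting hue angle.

30°

+180° (complement): 322 + 180 = 502 → 502 − 360 = 142°
+152° (split-comp 28° ↓): 142 + 152 = 294°
+156° (split-comp 24° ↓): 294 + 156 = 450 → 450 − 360 = 90°
−90° (square ↓): 90 − 90 = 0°
−90° (square ↓): 0 − 90 = -90 → -90 + 360 = 270°
+120° (triadic ↑): 270 + 120 = 390 → 390 − 360 = 30°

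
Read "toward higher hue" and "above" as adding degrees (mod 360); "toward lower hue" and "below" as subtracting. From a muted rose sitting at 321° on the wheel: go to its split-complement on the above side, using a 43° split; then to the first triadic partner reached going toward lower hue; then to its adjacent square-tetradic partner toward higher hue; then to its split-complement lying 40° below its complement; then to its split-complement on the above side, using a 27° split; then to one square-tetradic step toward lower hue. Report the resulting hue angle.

51°

+223° (split-comp 43° ↑): 321 + 223 = 544 → 544 − 360 = 184°
−120° (triadic ↓): 184 − 120 = 64°
+90° (square ↑): 64 + 90 = 154°
+140° (split-comp 40° ↓): 154 + 140 = 294°
+207° (split-comp 27° ↑): 294 + 207 = 501 → 501 − 360 = 141°
−90° (square ↓): 141 − 90 = 51°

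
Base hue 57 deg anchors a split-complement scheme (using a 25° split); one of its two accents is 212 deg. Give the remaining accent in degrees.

Split-complementary hues sit 25° either side of the complement.
Complement of the base 57°: 57 + 180 = 237°
The given accent 212° is 25° one side of 237°; the other accent sits 25° the other side: 237 + 25 = 262°

262°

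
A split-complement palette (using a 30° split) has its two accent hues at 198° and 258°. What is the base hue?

The accents sit 30° either side of the complement, so the complement is their short-arc midpoint on the wheel.
Short-arc midpoint of 198° and 258°: 228°.
Base is 180° from the complement: 228 − 180 = 48°

48°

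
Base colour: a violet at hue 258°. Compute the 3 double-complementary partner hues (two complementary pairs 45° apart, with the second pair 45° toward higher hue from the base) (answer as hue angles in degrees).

A rectangular tetradic uses two complementary pairs 45° apart: offsets 0°, 45°, 180°, 225°.
258 + 45 = 303°
258 + 180 = 438 → 438 − 360 = 78°
258 + 225 = 483 → 483 − 360 = 123°

303°, 78°, and 123°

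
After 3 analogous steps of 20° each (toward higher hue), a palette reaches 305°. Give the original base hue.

245°

3 steps of 20° (toward higher hue) give a net shift of +60°.
Start = end − shift: 305 − 60 = 245°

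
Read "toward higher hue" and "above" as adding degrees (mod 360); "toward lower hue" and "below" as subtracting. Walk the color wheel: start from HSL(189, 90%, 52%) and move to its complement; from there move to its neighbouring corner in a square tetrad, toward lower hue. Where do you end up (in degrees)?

279°

complement +180°: 189 + 180 = 369 → 369 − 360 = 9°
square ↓ −90°: 9 − 90 = -81 → -81 + 360 = 279°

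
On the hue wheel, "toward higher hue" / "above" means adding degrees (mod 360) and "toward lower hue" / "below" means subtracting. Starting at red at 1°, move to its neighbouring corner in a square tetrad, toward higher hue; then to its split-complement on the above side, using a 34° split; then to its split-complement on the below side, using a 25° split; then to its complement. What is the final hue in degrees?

280°

square ↑ +90°: 1 + 90 = 91°
split-comp 34° ↑ +214°: 91 + 214 = 305°
split-comp 25° ↓ +155°: 305 + 155 = 460 → 460 − 360 = 100°
complement +180°: 100 + 180 = 280°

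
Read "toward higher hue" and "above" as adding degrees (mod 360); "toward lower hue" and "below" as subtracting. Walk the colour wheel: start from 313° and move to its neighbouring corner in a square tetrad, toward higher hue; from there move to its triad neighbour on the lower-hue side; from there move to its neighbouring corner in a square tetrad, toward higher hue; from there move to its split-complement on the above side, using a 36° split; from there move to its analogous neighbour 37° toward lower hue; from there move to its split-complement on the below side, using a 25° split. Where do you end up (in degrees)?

347°

313 + 90 = 403 → 403 − 360 = 43°   (square ↑)
43 − 120 = -77 → -77 + 360 = 283°   (triadic ↓)
283 + 90 = 373 → 373 − 360 = 13°   (square ↑)
13 + 216 = 229°   (split-comp 36° ↑)
229 − 37 = 192°   (analog 37° ↓)
192 + 155 = 347°   (split-comp 25° ↓)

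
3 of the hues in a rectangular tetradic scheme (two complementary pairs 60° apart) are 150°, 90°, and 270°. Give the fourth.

A rectangular tetradic uses two complementary pairs 60° apart: offsets 0°, 60°, 180°, 240°.
Among {90°, 150°, 270°}, 270° and 90° are a 180° pair.
The remaining hue 150° needs its own complement: 150 + 180 = 330°

330°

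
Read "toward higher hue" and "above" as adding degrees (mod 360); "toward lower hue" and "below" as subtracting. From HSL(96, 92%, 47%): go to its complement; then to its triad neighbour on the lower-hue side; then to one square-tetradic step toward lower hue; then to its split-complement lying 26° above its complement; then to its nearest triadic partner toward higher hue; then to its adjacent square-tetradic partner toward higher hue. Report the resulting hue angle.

complement +180°: 96 + 180 = 276°
triadic ↓ −120°: 276 − 120 = 156°
square ↓ −90°: 156 − 90 = 66°
split-comp 26° ↑ +206°: 66 + 206 = 272°
triadic ↑ +120°: 272 + 120 = 392 → 392 − 360 = 32°
square ↑ +90°: 32 + 90 = 122°

122°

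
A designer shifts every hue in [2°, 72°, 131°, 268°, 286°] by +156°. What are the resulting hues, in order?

158°, 228°, 287°, 64°, 82°

2 + 156 = 158°
72 + 156 = 228°
131 + 156 = 287°
268 + 156 = 424 → 424 − 360 = 64°
286 + 156 = 442 → 442 − 360 = 82°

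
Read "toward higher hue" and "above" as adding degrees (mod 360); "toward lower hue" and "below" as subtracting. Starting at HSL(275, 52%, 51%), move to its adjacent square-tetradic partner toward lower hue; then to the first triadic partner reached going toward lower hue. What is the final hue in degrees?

65°

square ↓ −90°: 275 − 90 = 185°
triadic ↓ −120°: 185 − 120 = 65°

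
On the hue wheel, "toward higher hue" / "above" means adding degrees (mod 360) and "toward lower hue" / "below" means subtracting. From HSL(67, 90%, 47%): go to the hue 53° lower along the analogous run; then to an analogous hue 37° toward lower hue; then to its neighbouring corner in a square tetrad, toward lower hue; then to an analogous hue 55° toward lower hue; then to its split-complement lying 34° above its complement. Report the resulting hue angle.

analog 53° ↓ −53°: 67 − 53 = 14°
analog 37° ↓ −37°: 14 − 37 = -23 → -23 + 360 = 337°
square ↓ −90°: 337 − 90 = 247°
analog 55° ↓ −55°: 247 − 55 = 192°
split-comp 34° ↑ +214°: 192 + 214 = 406 → 406 − 360 = 46°

46°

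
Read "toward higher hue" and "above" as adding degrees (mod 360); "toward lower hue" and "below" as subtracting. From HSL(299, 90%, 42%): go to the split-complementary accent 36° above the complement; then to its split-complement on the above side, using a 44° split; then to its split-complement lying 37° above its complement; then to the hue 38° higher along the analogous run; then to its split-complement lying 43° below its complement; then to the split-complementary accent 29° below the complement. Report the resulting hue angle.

202°

split-comp 36° ↑ +216°: 299 + 216 = 515 → 515 − 360 = 155°
split-comp 44° ↑ +224°: 155 + 224 = 379 → 379 − 360 = 19°
split-comp 37° ↑ +217°: 19 + 217 = 236°
analog 38° ↑ +38°: 236 + 38 = 274°
split-comp 43° ↓ +137°: 274 + 137 = 411 → 411 − 360 = 51°
split-comp 29° ↓ +151°: 51 + 151 = 202°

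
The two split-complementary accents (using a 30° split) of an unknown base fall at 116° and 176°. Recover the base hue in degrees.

326°

The accents sit 30° either side of the complement, so the complement is their short-arc midpoint on the wheel.
Short-arc midpoint of 116° and 176°: 146°.
Base is 180° from the complement: 146 − 180 = -34 → -34 + 360 = 326°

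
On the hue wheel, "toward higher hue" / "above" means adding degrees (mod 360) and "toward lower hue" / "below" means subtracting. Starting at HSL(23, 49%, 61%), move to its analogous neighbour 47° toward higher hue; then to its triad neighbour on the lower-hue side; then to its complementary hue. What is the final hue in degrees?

130°

23 + 47 = 70°   (analog 47° ↑)
70 − 120 = -50 → -50 + 360 = 310°   (triadic ↓)
310 + 180 = 490 → 490 − 360 = 130°   (complement)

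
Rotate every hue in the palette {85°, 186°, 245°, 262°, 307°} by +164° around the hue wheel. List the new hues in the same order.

85 + 164 = 249°
186 + 164 = 350°
245 + 164 = 409 → 409 − 360 = 49°
262 + 164 = 426 → 426 − 360 = 66°
307 + 164 = 471 → 471 − 360 = 111°

249°, 350°, 49°, 66°, 111°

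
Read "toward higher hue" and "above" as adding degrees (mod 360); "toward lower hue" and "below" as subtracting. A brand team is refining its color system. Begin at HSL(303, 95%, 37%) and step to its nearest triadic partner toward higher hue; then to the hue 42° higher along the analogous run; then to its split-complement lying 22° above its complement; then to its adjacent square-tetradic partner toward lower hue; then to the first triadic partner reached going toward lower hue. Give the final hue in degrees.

+120° (triadic ↑): 303 + 120 = 423 → 423 − 360 = 63°
+42° (analog 42° ↑): 63 + 42 = 105°
+202° (split-comp 22° ↑): 105 + 202 = 307°
−90° (square ↓): 307 − 90 = 217°
−120° (triadic ↓): 217 − 120 = 97°

97°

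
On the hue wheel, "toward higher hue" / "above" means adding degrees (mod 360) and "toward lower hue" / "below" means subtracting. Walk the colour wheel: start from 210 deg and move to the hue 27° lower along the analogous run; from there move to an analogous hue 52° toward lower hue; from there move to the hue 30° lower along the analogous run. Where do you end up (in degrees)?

101°

210 − 27 = 183°   (analog 27° ↓)
183 − 52 = 131°   (analog 52° ↓)
131 − 30 = 101°   (analog 30° ↓)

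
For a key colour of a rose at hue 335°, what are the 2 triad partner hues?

95° and 215°

A triad places three hues 120° apart.
335 + 120 = 455 → 455 − 360 = 95°
335 + 240 = 575 → 575 − 360 = 215°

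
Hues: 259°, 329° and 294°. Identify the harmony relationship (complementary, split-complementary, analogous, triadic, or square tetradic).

analogous

Sort the hues: 259°, 294°, 329°.
Successive gaps around the wheel: 35°, 35°, 290°.
A run of hues at equal small steps (35°) with one large closing gap is an analogous group.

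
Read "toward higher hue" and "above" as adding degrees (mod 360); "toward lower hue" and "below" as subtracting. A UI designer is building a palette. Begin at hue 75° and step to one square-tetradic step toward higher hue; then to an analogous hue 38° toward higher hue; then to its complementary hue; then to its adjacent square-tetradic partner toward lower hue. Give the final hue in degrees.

293°

+90° (square ↑): 75 + 90 = 165°
+38° (analog 38° ↑): 165 + 38 = 203°
+180° (complement): 203 + 180 = 383 → 383 − 360 = 23°
−90° (square ↓): 23 − 90 = -67 → -67 + 360 = 293°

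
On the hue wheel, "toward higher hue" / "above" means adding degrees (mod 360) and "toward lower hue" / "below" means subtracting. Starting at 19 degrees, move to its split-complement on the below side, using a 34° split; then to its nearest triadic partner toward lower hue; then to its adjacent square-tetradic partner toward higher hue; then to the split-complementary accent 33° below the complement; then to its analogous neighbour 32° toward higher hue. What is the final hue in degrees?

314°

+146° (split-comp 34° ↓): 19 + 146 = 165°
−120° (triadic ↓): 165 − 120 = 45°
+90° (square ↑): 45 + 90 = 135°
+147° (split-comp 33° ↓): 135 + 147 = 282°
+32° (analog 32° ↑): 282 + 32 = 314°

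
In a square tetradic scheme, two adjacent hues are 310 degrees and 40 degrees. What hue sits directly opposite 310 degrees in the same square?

A square tetradic scheme places four hues 90° apart; opposite corners are 180° apart.
310 + 180 = 490 → 490 − 360 = 130°

130°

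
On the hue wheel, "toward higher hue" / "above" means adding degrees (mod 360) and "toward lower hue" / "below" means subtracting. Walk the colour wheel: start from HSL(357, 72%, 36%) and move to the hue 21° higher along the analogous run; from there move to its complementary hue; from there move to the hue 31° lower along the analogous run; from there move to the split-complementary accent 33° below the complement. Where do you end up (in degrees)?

314°

+21° (analog 21° ↑): 357 + 21 = 378 → 378 − 360 = 18°
+180° (complement): 18 + 180 = 198°
−31° (analog 31° ↓): 198 − 31 = 167°
+147° (split-comp 33° ↓): 167 + 147 = 314°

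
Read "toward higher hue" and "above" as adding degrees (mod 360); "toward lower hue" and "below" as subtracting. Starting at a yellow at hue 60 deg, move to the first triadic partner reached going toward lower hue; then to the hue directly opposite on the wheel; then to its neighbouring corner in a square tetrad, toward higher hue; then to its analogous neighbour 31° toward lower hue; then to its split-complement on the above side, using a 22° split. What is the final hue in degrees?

triadic ↓ −120°: 60 − 120 = -60 → -60 + 360 = 300°
complement +180°: 300 + 180 = 480 → 480 − 360 = 120°
square ↑ +90°: 120 + 90 = 210°
analog 31° ↓ −31°: 210 − 31 = 179°
split-comp 22° ↑ +202°: 179 + 202 = 381 → 381 − 360 = 21°

21°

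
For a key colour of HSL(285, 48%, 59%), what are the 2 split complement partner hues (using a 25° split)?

Split-complementary hues sit 25° either side of the complement.
Complement of 285°: 285 + 180 = 465 → 465 − 360 = 105°
105 − 25 = 80°
105 + 25 = 130°

80° and 130°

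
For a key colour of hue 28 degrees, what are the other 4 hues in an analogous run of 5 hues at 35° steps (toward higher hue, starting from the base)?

Analogous hues sit every 35° along the wheel.
28 + 35 = 63°
28 + 70 = 98°
28 + 105 = 133°
28 + 140 = 168°

63°, 98°, 133°, 168°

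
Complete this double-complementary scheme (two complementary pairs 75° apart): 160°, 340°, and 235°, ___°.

A rectangular tetradic uses two complementary pairs 75° apart: offsets 0°, 75°, 180°, 255°.
Among {160°, 235°, 340°}, 340° and 160° are a 180° pair.
The remaining hue 235° needs its own complement: 235 + 180 = 415 → 415 − 360 = 55°

55°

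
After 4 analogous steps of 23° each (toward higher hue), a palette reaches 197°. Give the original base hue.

4 steps of 23° (toward higher hue) give a net shift of +92°.
Start = end − shift: 197 − 92 = 105°

105°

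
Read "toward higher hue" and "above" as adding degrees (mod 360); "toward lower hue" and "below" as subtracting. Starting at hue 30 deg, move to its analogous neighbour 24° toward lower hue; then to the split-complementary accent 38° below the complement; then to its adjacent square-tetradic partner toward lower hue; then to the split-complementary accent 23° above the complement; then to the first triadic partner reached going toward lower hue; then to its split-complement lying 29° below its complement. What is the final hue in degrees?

292°

analog 24° ↓ −24°: 30 − 24 = 6°
split-comp 38° ↓ +142°: 6 + 142 = 148°
square ↓ −90°: 148 − 90 = 58°
split-comp 23° ↑ +203°: 58 + 203 = 261°
triadic ↓ −120°: 261 − 120 = 141°
split-comp 29° ↓ +151°: 141 + 151 = 292°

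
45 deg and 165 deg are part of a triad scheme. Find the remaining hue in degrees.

A triad places three hues 120° apart.
The full set through 45° is {45°, 165°, 285°}.
Given {45°, 165°}, the missing hue is 285°.

285°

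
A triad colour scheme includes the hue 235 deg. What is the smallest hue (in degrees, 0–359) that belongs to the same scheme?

115°

A triad places three hues 120° apart.
The full set through 235° is {115°, 235°, 355°}.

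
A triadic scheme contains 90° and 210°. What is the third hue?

A triad spaces three hues 120° apart.
The full set is {90°, 210°, 330°}.

330°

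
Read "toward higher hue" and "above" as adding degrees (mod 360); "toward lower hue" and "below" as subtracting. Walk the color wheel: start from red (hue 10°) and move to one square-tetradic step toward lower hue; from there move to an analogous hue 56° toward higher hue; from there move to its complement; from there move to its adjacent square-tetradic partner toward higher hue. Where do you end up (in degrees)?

square ↓ −90°: 10 − 90 = -80 → -80 + 360 = 280°
analog 56° ↑ +56°: 280 + 56 = 336°
complement +180°: 336 + 180 = 516 → 516 − 360 = 156°
square ↑ +90°: 156 + 90 = 246°

246°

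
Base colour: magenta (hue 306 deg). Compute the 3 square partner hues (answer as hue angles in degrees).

36°, 126°, and 216°

A square tetradic scheme places four hues every 90°.
306 + 90 = 396 → 396 − 360 = 36°
306 + 180 = 486 → 486 − 360 = 126°
306 + 270 = 576 → 576 − 360 = 216°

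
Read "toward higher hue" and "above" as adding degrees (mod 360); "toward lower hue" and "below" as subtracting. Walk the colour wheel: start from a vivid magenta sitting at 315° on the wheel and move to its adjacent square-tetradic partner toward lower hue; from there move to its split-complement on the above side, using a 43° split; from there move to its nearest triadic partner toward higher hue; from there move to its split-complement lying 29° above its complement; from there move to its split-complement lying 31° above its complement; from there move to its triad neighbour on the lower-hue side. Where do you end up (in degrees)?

148°

square ↓ −90°: 315 − 90 = 225°
split-comp 43° ↑ +223°: 225 + 223 = 448 → 448 − 360 = 88°
triadic ↑ +120°: 88 + 120 = 208°
split-comp 29° ↑ +209°: 208 + 209 = 417 → 417 − 360 = 57°
split-comp 31° ↑ +211°: 57 + 211 = 268°
triadic ↓ −120°: 268 − 120 = 148°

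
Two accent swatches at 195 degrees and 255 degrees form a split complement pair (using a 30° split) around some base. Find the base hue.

45°

The accents sit 30° either side of the complement, so the complement is their short-arc midpoint on the wheel.
Short-arc midpoint of 195° and 255°: 225°.
Base is 180° from the complement: 225 − 180 = 45°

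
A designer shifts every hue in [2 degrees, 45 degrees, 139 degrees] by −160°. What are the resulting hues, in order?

202°, 245°, 339°

2 − 160 = -158 → -158 + 360 = 202°
45 − 160 = -115 → -115 + 360 = 245°
139 − 160 = -21 → -21 + 360 = 339°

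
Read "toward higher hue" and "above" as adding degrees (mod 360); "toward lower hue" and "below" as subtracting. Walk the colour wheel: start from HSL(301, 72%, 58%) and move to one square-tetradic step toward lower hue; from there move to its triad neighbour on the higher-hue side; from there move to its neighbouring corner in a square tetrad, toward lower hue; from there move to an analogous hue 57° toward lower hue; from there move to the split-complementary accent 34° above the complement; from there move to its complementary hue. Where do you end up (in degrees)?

218°

square ↓ −90°: 301 − 90 = 211°
triadic ↑ +120°: 211 + 120 = 331°
square ↓ −90°: 331 − 90 = 241°
analog 57° ↓ −57°: 241 − 57 = 184°
split-comp 34° ↑ +214°: 184 + 214 = 398 → 398 − 360 = 38°
complement +180°: 38 + 180 = 218°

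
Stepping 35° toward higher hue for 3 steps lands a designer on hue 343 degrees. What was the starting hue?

238°

3 steps of 35° (toward higher hue) give a net shift of +105°.
Start = end − shift: 343 − 105 = 238°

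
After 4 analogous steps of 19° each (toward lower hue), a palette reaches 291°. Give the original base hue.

7°

4 steps of 19° (toward lower hue) give a net shift of −76°.
Start = end − shift: 291 + 76 = 367 → 367 − 360 = 7°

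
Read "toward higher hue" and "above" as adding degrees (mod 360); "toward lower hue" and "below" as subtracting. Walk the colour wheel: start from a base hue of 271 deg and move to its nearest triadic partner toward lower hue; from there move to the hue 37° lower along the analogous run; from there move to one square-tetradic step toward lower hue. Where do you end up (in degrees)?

−120° (triadic ↓): 271 − 120 = 151°
−37° (analog 37° ↓): 151 − 37 = 114°
−90° (square ↓): 114 − 90 = 24°

24°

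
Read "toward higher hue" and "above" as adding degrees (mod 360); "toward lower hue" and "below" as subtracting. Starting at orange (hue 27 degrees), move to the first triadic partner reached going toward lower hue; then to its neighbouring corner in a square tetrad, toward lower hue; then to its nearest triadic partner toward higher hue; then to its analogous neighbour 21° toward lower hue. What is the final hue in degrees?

triadic ↓ −120°: 27 − 120 = -93 → -93 + 360 = 267°
square ↓ −90°: 267 − 90 = 177°
triadic ↑ +120°: 177 + 120 = 297°
analog 21° ↓ −21°: 297 − 21 = 276°

276°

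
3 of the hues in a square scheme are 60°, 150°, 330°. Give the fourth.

240°

A square tetradic scheme places four hues every 90°.
The full set through 60° is {60°, 150°, 240°, 330°}.
Given {60°, 150°, 330°}, the missing hue is 240°.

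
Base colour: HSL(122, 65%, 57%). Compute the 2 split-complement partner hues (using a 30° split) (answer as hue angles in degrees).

Split-complementary hues sit 30° either side of the complement.
Complement of 122 degrees: 122 + 180 = 302°
302 − 30 = 272°
302 + 30 = 332°

272° and 332°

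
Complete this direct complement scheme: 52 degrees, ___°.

232°

The complement sits 180° across the wheel.
The full set through 52° is {52°, 232°}.
Given {52°}, the missing hue is 232°.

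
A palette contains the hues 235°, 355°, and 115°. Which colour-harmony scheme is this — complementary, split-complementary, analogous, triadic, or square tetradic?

Sort the hues: 115°, 235°, 355°.
Successive gaps around the wheel: 120°, 120°, 120°.
Three hues equally spaced 120° apart form a triad.

triadic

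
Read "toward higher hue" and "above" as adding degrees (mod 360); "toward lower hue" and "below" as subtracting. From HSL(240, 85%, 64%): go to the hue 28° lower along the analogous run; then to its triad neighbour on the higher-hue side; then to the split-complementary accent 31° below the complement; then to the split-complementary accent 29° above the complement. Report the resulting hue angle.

analog 28° ↓ −28°: 240 − 28 = 212°
triadic ↑ +120°: 212 + 120 = 332°
split-comp 31° ↓ +149°: 332 + 149 = 481 → 481 − 360 = 121°
split-comp 29° ↑ +209°: 121 + 209 = 330°

330°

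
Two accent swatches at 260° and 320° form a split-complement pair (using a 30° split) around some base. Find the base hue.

110°

The accents sit 30° either side of the complement, so the complement is their short-arc midpoint on the wheel.
Short-arc midpoint of 260° and 320°: 290°.
Base is 180° from the complement: 290 − 180 = 110°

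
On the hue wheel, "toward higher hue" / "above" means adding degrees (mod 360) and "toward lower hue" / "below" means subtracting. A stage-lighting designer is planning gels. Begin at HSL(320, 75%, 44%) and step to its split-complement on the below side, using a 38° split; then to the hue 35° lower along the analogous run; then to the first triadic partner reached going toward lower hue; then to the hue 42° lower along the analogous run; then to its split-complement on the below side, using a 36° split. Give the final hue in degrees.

49°

320 + 142 = 462 → 462 − 360 = 102°   (split-comp 38° ↓)
102 − 35 = 67°   (analog 35° ↓)
67 − 120 = -53 → -53 + 360 = 307°   (triadic ↓)
307 − 42 = 265°   (analog 42° ↓)
265 + 144 = 409 → 409 − 360 = 49°   (split-comp 36° ↓)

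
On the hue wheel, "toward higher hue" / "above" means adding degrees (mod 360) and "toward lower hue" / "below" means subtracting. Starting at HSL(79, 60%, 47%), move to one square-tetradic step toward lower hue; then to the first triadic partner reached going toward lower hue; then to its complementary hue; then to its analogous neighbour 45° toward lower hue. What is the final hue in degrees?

4°

square ↓ −90°: 79 − 90 = -11 → -11 + 360 = 349°
triadic ↓ −120°: 349 − 120 = 229°
complement +180°: 229 + 180 = 409 → 409 − 360 = 49°
analog 45° ↓ −45°: 49 − 45 = 4°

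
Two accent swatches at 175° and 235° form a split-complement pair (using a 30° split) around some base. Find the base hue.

The accents sit 30° either side of the complement, so the complement is their short-arc midpoint on the wheel.
Short-arc midpoint of 175° and 235°: 205°.
Base is 180° from the complement: 205 − 180 = 25°

25°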